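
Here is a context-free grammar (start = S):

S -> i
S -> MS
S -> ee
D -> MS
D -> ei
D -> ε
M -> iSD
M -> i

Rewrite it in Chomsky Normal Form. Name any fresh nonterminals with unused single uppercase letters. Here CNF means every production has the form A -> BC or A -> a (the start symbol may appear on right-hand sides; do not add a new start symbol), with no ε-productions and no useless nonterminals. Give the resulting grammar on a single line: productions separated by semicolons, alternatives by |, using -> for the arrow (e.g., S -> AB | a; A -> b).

Nullable: {D}; after ε-elimination: S -> i | MS | ee; D -> MS | ei; M -> i | iS | iSD.
No unit productions to eliminate.
TERM: introduce A -> e, B -> i and substitute in every rule of length ≥2.
BIN: M -> BSD becomes M -> BC, C -> SD.

S -> i | AA | MS; A -> e; B -> i; C -> SD; D -> AB | MS; M -> i | BC | BS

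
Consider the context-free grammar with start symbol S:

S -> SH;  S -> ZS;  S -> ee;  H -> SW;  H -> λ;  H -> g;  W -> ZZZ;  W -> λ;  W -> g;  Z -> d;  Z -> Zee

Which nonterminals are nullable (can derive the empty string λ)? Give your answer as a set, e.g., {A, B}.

{H, W}

Directly nullable (have an ε-rule): {H, W}.
Not nullable: S, Z — each has a terminal in every rule's right-hand side or depends on a non-nullable symbol.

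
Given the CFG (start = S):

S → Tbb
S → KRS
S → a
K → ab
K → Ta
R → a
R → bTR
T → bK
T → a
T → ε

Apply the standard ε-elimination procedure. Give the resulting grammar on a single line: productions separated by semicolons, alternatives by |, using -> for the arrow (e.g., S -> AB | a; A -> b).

S -> a | bb | KRS | Tbb; K -> a | Ta | ab; R -> a | bR | bTR; T -> a | bK

Nullable set: {T}.
S -> Tbb: T nullable, giving Tbb | bb.
K -> Ta: T nullable, giving Ta | a.
R -> bTR: T nullable, giving bR | bTR.
Drop T -> ε.
Unchanged (no nullable symbols): S -> KRS; S -> a; K -> ab; R -> a; T -> a; T -> bK.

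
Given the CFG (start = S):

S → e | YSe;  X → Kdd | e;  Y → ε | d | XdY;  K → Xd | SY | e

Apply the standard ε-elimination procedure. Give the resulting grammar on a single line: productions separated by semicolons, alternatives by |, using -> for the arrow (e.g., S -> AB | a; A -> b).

Nullable set: {Y}.
S -> YSe: Y nullable, giving Se | YSe.
K -> SY: Y nullable, giving S | SY.
Drop Y -> ε.
Y -> XdY: Y nullable, giving Xd | XdY.
Unchanged (no nullable symbols): S -> e; K -> Xd; K -> e; X -> Kdd; X -> e; Y -> d.

S -> e | Se | YSe; K -> S | e | SY | Xd; X -> e | Kdd; Y -> d | Xd | XdY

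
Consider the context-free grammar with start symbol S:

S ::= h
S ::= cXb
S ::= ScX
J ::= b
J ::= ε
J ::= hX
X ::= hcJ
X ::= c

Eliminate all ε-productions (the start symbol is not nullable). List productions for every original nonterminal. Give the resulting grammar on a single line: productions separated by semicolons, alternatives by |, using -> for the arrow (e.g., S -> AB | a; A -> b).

Nullable set: {J}.
Drop J -> ε.
X -> hcJ: J nullable, giving hc | hcJ.
Unchanged (no nullable symbols): S -> ScX; S -> cXb; S -> h; J -> b; J -> hX; X -> c.

S -> h | ScX | cXb; J -> b | hX; X -> c | hc | hcJ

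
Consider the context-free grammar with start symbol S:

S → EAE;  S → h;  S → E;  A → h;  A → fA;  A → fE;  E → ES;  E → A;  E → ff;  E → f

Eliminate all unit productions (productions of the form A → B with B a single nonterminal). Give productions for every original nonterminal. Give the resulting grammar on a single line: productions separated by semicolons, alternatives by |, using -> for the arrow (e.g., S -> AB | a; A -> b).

Unit productions: E->A, S->E.
Unit pairs (A ⇒* B via units): (E,A), (S,A), (S,E).
S: inherits non-unit rules of {A, E, S} → EAE | ES | f | fA | fE | ff | h.
A: inherits non-unit rules of {A} → fA | fE | h.
E: inherits non-unit rules of {A, E} → ES | f | fA | fE | ff | h.

S -> f | h | ES | fA | fE | ff | EAE; A -> h | fA | fE; E -> f | h | ES | fA | fE | ff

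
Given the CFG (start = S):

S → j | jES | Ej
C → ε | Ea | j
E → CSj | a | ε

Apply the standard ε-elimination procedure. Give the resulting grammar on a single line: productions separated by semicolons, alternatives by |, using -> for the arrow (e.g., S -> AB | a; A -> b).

Nullable set: {C, E}.
S -> Ej: E nullable, giving Ej | j.
S -> jES: E nullable, giving jES | jS.
Drop C -> ε.
C -> Ea: E nullable, giving Ea | a.
Drop E -> ε.
E -> CSj: C nullable, giving CSj | Sj.
Unchanged (no nullable symbols): S -> j; C -> j; E -> a.

S -> j | Ej | jS | jES; C -> a | j | Ea; E -> a | Sj | CSj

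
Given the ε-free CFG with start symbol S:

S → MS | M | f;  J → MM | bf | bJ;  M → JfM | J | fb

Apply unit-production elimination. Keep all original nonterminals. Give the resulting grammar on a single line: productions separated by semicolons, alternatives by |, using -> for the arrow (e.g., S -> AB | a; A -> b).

Unit productions: M->J, S->M.
Unit pairs (A ⇒* B via units): (M,J), (S,J), (S,M).
S: inherits non-unit rules of {J, M, S} → JfM | MM | MS | bJ | bf | f | fb.
J: inherits non-unit rules of {J} → MM | bJ | bf.
M: inherits non-unit rules of {J, M} → JfM | MM | bJ | bf | fb.

S -> f | MM | MS | bJ | bf | fb | JfM; J -> MM | bJ | bf; M -> MM | bJ | bf | fb | JfM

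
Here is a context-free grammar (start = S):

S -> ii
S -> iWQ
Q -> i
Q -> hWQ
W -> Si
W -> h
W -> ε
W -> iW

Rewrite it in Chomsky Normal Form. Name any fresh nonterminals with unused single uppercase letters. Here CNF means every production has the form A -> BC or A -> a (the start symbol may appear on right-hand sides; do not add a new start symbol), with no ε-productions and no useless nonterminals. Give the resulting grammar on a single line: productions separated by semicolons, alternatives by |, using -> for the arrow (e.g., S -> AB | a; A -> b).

S -> BB | BD | BQ; A -> h; B -> i; C -> WQ; D -> WQ; Q -> i | AC | AQ; W -> h | i | BW | SB

Nullable: {W}; after ε-elimination: S -> iQ | ii | iWQ; Q -> i | hQ | hWQ; W -> h | i | Si | iW.
No unit productions to eliminate.
TERM: introduce A -> h, B -> i and substitute in every rule of length ≥2.
BIN: Q -> AWQ becomes Q -> AC, C -> WQ; S -> BWQ becomes S -> BD, D -> WQ.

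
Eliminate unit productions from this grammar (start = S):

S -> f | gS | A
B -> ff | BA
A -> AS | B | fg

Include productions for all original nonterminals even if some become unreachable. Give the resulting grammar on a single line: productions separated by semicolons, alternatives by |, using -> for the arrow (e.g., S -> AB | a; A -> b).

S -> f | AS | BA | ff | fg | gS; A -> AS | BA | ff | fg; B -> BA | ff

Unit productions: A->B, S->A.
Unit pairs (A ⇒* B via units): (A,B), (S,A), (S,B).
S: inherits non-unit rules of {A, B, S} → AS | BA | f | ff | fg | gS.
A: inherits non-unit rules of {A, B} → AS | BA | ff | fg.
B: inherits non-unit rules of {B} → BA | ff.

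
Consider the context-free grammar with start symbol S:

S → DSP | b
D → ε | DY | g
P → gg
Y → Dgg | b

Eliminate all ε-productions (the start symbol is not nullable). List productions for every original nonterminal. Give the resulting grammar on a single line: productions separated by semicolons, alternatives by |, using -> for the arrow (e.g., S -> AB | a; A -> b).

S -> b | SP | DSP; D -> Y | g | DY; P -> gg; Y -> b | gg | Dgg

Nullable set: {D}.
S -> DSP: D nullable, giving DSP | SP.
Drop D -> ε.
D -> DY: D nullable, giving DY | Y.
Y -> Dgg: D nullable, giving Dgg | gg.
Unchanged (no nullable symbols): S -> b; D -> g; P -> gg; Y -> b.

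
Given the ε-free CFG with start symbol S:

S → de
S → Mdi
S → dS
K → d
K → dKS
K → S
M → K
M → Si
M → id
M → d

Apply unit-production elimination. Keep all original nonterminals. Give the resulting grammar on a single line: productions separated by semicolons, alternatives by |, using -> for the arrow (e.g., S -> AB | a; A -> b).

S -> dS | de | Mdi; K -> d | dS | de | Mdi | dKS; M -> d | Si | dS | de | id | Mdi | dKS

Unit productions: K->S, M->K.
Unit pairs (A ⇒* B via units): (K,S), (M,K), (M,S).
S: inherits non-unit rules of {S} → Mdi | dS | de.
K: inherits non-unit rules of {K, S} → Mdi | d | dKS | dS | de.
M: inherits non-unit rules of {K, M, S} → Mdi | Si | d | dKS | dS | de | id.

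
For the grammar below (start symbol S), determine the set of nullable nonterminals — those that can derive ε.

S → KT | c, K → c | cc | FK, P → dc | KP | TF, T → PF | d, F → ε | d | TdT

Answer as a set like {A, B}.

Directly nullable (have an ε-rule): {F}.
Not nullable: K, P, S, T — each has a terminal in every rule's right-hand side or depends on a non-nullable symbol.

{F}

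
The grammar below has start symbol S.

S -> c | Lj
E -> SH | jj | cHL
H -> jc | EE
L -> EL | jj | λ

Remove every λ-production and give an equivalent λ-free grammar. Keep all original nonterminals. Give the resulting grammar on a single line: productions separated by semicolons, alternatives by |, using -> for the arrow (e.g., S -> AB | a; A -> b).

Nullable set: {L}.
S -> Lj: L nullable, giving Lj | j.
E -> cHL: L nullable, giving cH | cHL.
Drop L -> λ.
L -> EL: L nullable, giving E | EL.
Unchanged (no nullable symbols): S -> c; E -> SH; E -> jj; H -> EE; H -> jc; L -> jj.

S -> c | j | Lj; E -> SH | cH | jj | cHL; H -> EE | jc; L -> E | EL | jj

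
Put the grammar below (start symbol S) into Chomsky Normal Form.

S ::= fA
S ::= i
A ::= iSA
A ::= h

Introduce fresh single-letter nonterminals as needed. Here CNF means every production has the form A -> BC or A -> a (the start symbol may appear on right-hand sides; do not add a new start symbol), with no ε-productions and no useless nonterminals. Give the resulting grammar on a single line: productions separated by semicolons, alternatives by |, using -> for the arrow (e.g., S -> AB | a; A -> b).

S -> i | CA; A -> h | BD; B -> i; C -> f; D -> SA

No ε-productions.
No unit productions to eliminate.
TERM: introduce C -> f, B -> i and substitute in every rule of length ≥2.
BIN: A -> BSA becomes A -> BD, D -> SA.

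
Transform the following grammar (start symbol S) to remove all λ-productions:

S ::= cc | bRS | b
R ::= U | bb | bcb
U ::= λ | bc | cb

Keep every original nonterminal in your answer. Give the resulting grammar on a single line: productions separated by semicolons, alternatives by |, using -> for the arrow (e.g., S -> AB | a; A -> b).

Nullable set: {R, U}.
S -> bRS: R nullable, giving bRS | bS.
R -> U: U nullable, giving U.
Drop U -> λ.
Unchanged (no nullable symbols): S -> b; S -> cc; R -> bb; R -> bcb; U -> bc; U -> cb.

S -> b | bS | cc | bRS; R -> U | bb | bcb; U -> bc | cb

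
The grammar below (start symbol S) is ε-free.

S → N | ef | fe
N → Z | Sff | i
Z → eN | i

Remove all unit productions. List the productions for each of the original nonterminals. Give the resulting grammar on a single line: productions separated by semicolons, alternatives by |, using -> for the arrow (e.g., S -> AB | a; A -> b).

S -> i | eN | ef | fe | Sff; N -> i | eN | Sff; Z -> i | eN

Unit productions: N->Z, S->N.
Unit pairs (A ⇒* B via units): (N,Z), (S,N), (S,Z).
S: inherits non-unit rules of {N, S, Z} → Sff | eN | ef | fe | i.
N: inherits non-unit rules of {N, Z} → Sff | eN | i.
Z: inherits non-unit rules of {Z} → eN | i.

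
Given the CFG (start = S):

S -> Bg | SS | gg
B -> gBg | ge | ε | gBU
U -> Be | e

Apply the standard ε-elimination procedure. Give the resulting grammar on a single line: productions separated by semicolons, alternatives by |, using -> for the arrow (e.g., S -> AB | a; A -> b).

S -> g | Bg | SS | gg; B -> gU | ge | gg | gBU | gBg; U -> e | Be

Nullable set: {B}.
S -> Bg: B nullable, giving Bg | g.
Drop B -> ε.
B -> gBU: B nullable, giving gBU | gU.
B -> gBg: B nullable, giving gBg | gg.
U -> Be: B nullable, giving Be | e.
Unchanged (no nullable symbols): S -> SS; S -> gg; B -> ge; U -> e.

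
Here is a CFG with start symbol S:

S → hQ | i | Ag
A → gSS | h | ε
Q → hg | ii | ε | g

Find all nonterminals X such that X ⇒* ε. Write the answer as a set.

{A, Q}

Directly nullable (have an ε-rule): {A, Q}.
Not nullable: S — each has a terminal in every rule's right-hand side or depends on a non-nullable symbol.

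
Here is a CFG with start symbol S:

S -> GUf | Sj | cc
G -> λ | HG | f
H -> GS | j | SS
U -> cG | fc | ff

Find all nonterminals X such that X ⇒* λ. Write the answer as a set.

{G}

Directly nullable (have an ε-rule): {G}.
Not nullable: H, S, U — each has a terminal in every rule's right-hand side or depends on a non-nullable symbol.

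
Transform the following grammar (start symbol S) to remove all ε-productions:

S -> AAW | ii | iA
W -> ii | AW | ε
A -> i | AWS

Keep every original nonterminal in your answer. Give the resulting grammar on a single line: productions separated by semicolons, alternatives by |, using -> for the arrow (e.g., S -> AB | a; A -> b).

S -> AA | iA | ii | AAW; A -> i | AS | AWS; W -> A | AW | ii

Nullable set: {W}.
S -> AAW: W nullable, giving AA | AAW.
A -> AWS: W nullable, giving AS | AWS.
Drop W -> ε.
W -> AW: W nullable, giving A | AW.
Unchanged (no nullable symbols): S -> iA; S -> ii; A -> i; W -> ii.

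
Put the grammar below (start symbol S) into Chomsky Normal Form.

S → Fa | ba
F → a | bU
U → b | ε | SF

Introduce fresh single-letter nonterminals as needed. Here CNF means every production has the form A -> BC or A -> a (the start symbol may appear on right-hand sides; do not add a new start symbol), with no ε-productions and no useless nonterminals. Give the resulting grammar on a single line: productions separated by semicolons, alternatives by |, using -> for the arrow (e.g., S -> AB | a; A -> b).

S -> AB | FB; A -> b; B -> a; F -> a | b | AU; U -> b | SF

Nullable: {U}; after ε-elimination: S -> Fa | ba; F -> a | b | bU; U -> b | SF.
No unit productions to eliminate.
TERM: introduce B -> a, A -> b and substitute in every rule of length ≥2.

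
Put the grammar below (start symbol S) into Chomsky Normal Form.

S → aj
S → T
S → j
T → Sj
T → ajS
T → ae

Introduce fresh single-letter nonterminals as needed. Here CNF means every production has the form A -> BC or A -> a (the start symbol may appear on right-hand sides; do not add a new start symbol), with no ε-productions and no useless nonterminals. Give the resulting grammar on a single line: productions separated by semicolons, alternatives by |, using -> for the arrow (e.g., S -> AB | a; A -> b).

No ε-productions.
After unit-elimination: S -> j | Sj | ae | aj | ajS; T -> Sj | ae | ajS.
TERM: introduce B -> a, C -> e, A -> j and substitute in every rule of length ≥2.
BIN: S -> BAS becomes S -> BD, D -> AS; T -> BAS becomes T -> BE, E -> AS.
Drop unreachable/unproductive: T.

S -> j | BA | BC | BD | SA; A -> j; B -> a; C -> e; D -> AS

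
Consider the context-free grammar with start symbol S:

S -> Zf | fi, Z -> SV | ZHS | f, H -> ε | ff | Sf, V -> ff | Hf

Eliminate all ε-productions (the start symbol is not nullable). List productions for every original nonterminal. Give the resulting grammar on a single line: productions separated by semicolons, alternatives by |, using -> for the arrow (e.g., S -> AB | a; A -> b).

Nullable set: {H}.
Drop H -> ε.
V -> Hf: H nullable, giving Hf | f.
Z -> ZHS: H nullable, giving ZHS | ZS.
Unchanged (no nullable symbols): S -> Zf; S -> fi; H -> Sf; H -> ff; V -> ff; Z -> SV; Z -> f.

S -> Zf | fi; H -> Sf | ff; V -> f | Hf | ff; Z -> f | SV | ZS | ZHS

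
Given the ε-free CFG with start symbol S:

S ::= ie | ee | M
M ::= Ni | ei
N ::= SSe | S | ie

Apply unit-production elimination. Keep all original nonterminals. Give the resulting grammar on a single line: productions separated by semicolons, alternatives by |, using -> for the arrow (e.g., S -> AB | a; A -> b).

Unit productions: N->S, S->M.
Unit pairs (A ⇒* B via units): (N,M), (N,S), (S,M).
S: inherits non-unit rules of {M, S} → Ni | ee | ei | ie.
M: inherits non-unit rules of {M} → Ni | ei.
N: inherits non-unit rules of {M, N, S} → Ni | SSe | ee | ei | ie.

S -> Ni | ee | ei | ie; M -> Ni | ei; N -> Ni | ee | ei | ie | SSe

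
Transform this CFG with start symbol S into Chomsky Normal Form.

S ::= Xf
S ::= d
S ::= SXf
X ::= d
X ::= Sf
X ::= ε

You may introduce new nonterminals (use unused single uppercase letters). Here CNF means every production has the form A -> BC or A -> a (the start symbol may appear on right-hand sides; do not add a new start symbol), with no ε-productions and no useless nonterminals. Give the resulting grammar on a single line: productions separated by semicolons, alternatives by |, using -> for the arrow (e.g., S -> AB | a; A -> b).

Nullable: {X}; after ε-elimination: S -> d | f | Sf | Xf | SXf; X -> d | Sf.
No unit productions to eliminate.
TERM: introduce A -> f and substitute in every rule of length ≥2.
BIN: S -> SXA becomes S -> SB, B -> XA.

S -> d | f | SA | SB | XA; A -> f; B -> XA; X -> d | SA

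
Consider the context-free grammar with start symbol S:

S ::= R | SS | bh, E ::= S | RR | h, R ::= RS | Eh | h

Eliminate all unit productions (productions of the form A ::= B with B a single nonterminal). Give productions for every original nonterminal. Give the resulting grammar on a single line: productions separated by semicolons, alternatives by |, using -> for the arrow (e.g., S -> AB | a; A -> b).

S -> h | Eh | RS | SS | bh; E -> h | Eh | RR | RS | SS | bh; R -> h | Eh | RS

Unit productions: E->S, S->R.
Unit pairs (A ⇒* B via units): (E,R), (E,S), (S,R).
S: inherits non-unit rules of {R, S} → Eh | RS | SS | bh | h.
E: inherits non-unit rules of {E, R, S} → Eh | RR | RS | SS | bh | h.
R: inherits non-unit rules of {R} → Eh | RS | h.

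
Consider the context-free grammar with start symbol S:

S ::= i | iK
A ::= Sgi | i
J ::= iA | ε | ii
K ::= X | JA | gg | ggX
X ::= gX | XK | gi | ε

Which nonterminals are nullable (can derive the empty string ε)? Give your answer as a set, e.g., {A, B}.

Directly nullable (have an ε-rule): {J, X}.
K is nullable via K -> X (every symbol on the right is already known nullable).
Not nullable: A, S — each has a terminal in every rule's right-hand side or depends on a non-nullable symbol.

{J, K, X}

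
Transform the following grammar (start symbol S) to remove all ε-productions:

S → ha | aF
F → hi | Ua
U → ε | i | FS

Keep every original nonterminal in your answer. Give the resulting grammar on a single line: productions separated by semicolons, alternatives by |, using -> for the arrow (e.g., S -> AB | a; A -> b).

S -> aF | ha; F -> a | Ua | hi; U -> i | FS

Nullable set: {U}.
F -> Ua: U nullable, giving Ua | a.
Drop U -> ε.
Unchanged (no nullable symbols): S -> aF; S -> ha; F -> hi; U -> FS; U -> i.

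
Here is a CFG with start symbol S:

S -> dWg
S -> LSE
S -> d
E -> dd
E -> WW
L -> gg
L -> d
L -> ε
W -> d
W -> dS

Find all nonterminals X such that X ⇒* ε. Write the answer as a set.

{L}

Directly nullable (have an ε-rule): {L}.
Not nullable: E, S, W — each has a terminal in every rule's right-hand side or depends on a non-nullable symbol.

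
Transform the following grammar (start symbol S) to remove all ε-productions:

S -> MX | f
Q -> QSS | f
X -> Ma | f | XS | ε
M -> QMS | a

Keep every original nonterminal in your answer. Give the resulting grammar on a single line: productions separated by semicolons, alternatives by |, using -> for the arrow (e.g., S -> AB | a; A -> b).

Nullable set: {X}.
S -> MX: X nullable, giving M | MX.
Drop X -> ε.
X -> XS: X nullable, giving S | XS.
Unchanged (no nullable symbols): S -> f; M -> QMS; M -> a; Q -> QSS; Q -> f; X -> Ma; X -> f.

S -> M | f | MX; M -> a | QMS; Q -> f | QSS; X -> S | f | Ma | XS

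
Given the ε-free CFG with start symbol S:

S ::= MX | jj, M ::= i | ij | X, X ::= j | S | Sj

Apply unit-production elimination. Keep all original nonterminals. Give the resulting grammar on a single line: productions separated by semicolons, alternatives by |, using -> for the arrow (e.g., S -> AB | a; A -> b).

S -> MX | jj; M -> i | j | MX | Sj | ij | jj; X -> j | MX | Sj | jj

Unit productions: M->X, X->S.
Unit pairs (A ⇒* B via units): (M,S), (M,X), (X,S).
S: inherits non-unit rules of {S} → MX | jj.
M: inherits non-unit rules of {M, S, X} → MX | Sj | i | ij | j | jj.
X: inherits non-unit rules of {S, X} → MX | Sj | j | jj.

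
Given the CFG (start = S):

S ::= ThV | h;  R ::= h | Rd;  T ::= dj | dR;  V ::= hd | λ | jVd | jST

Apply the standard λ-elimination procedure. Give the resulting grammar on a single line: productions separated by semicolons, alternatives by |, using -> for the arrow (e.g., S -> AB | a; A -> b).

S -> h | Th | ThV; R -> h | Rd; T -> dR | dj; V -> hd | jd | jST | jVd

Nullable set: {V}.
S -> ThV: V nullable, giving Th | ThV.
Drop V -> λ.
V -> jVd: V nullable, giving jVd | jd.
Unchanged (no nullable symbols): S -> h; R -> Rd; R -> h; T -> dR; T -> dj; V -> hd; V -> jST.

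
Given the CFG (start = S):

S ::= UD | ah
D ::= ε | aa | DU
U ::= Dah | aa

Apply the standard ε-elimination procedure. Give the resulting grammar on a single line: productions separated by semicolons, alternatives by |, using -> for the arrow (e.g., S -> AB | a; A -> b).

S -> U | UD | ah; D -> U | DU | aa; U -> aa | ah | Dah

Nullable set: {D}.
S -> UD: D nullable, giving U | UD.
Drop D -> ε.
D -> DU: D nullable, giving DU | U.
U -> Dah: D nullable, giving Dah | ah.
Unchanged (no nullable symbols): S -> ah; D -> aa; U -> aa.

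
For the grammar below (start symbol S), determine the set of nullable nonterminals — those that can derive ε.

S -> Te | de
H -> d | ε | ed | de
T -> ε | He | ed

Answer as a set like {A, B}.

Directly nullable (have an ε-rule): {H, T}.
Not nullable: S — each has a terminal in every rule's right-hand side or depends on a non-nullable symbol.

{H, T}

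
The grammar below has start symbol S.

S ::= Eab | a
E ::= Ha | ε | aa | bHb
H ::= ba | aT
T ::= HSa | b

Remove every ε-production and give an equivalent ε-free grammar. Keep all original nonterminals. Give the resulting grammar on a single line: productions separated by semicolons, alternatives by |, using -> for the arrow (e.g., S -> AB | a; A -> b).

Nullable set: {E}.
S -> Eab: E nullable, giving Eab | ab.
Drop E -> ε.
Unchanged (no nullable symbols): S -> a; E -> Ha; E -> aa; E -> bHb; H -> aT; H -> ba; T -> HSa; T -> b.

S -> a | ab | Eab; E -> Ha | aa | bHb; H -> aT | ba; T -> b | HSa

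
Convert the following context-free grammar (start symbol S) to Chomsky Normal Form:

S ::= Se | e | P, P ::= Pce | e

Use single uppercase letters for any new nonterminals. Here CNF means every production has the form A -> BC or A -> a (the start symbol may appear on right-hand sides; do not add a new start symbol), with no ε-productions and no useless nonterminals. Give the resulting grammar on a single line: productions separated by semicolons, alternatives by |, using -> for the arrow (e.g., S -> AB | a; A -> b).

S -> e | PD | SB; A -> c; B -> e; C -> AB; D -> AB; P -> e | PC

No ε-productions.
After unit-elimination: S -> e | Se | Pce; P -> e | Pce.
TERM: introduce A -> c, B -> e and substitute in every rule of length ≥2.
BIN: P -> PAB becomes P -> PC, C -> AB; S -> PAB becomes S -> PD, D -> AB.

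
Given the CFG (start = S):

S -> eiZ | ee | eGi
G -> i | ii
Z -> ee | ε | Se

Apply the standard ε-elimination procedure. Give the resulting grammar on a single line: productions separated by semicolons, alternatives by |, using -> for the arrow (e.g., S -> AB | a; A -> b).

S -> ee | ei | eGi | eiZ; G -> i | ii; Z -> Se | ee

Nullable set: {Z}.
S -> eiZ: Z nullable, giving ei | eiZ.
Drop Z -> ε.
Unchanged (no nullable symbols): S -> eGi; S -> ee; G -> i; G -> ii; Z -> Se; Z -> ee.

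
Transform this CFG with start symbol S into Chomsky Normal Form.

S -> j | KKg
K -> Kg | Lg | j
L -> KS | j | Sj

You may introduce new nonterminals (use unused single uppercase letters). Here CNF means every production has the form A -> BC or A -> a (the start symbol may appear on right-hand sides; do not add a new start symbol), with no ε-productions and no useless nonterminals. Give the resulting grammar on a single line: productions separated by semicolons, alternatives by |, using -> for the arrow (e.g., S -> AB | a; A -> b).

No ε-productions.
No unit productions to eliminate.
TERM: introduce A -> g, B -> j and substitute in every rule of length ≥2.
BIN: S -> KKA becomes S -> KC, C -> KA.

S -> j | KC; A -> g; B -> j; C -> KA; K -> j | KA | LA; L -> j | KS | SB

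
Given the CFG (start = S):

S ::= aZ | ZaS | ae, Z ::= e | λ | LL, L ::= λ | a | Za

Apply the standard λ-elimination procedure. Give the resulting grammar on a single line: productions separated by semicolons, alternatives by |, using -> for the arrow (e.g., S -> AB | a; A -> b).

Nullable set: {L, Z}.
S -> ZaS: Z nullable, giving ZaS | aS.
S -> aZ: Z nullable, giving a | aZ.
Drop L -> λ.
L -> Za: Z nullable, giving Za | a.
Drop Z -> λ.
Z -> LL: L, L nullable, giving L | LL.
Unchanged (no nullable symbols): S -> ae; L -> a; Z -> e.

S -> a | aS | aZ | ae | ZaS; L -> a | Za; Z -> L | e | LL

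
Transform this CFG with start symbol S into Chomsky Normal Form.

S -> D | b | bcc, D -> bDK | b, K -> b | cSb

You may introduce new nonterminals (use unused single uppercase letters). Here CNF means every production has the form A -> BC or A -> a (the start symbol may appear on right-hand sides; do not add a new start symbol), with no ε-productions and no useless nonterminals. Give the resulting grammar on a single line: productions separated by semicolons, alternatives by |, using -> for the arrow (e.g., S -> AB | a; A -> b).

S -> b | AF | AG; A -> b; B -> c; C -> DK; D -> b | AC; E -> SA; F -> BB; G -> DK; K -> b | BE

No ε-productions.
After unit-elimination: S -> b | bDK | bcc; D -> b | bDK; K -> b | cSb.
TERM: introduce A -> b, B -> c and substitute in every rule of length ≥2.
BIN: D -> ADK becomes D -> AC, C -> DK; K -> BSA becomes K -> BE, E -> SA; S -> ABB becomes S -> AF, F -> BB; S -> ADK becomes S -> AG, G -> DK.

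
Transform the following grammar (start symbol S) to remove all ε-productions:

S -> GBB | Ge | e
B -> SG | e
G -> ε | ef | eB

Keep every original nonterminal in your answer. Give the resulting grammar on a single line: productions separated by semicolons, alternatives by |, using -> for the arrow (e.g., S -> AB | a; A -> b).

Nullable set: {G}.
S -> GBB: G nullable, giving BB | GBB.
S -> Ge: G nullable, giving Ge | e.
B -> SG: G nullable, giving S | SG.
Drop G -> ε.
Unchanged (no nullable symbols): S -> e; B -> e; G -> eB; G -> ef.

S -> e | BB | Ge | GBB; B -> S | e | SG; G -> eB | ef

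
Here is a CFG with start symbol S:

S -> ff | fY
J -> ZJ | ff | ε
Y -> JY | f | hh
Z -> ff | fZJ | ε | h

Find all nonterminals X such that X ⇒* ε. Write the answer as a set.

{J, Z}

Directly nullable (have an ε-rule): {J, Z}.
Not nullable: S, Y — each has a terminal in every rule's right-hand side or depends on a non-nullable symbol.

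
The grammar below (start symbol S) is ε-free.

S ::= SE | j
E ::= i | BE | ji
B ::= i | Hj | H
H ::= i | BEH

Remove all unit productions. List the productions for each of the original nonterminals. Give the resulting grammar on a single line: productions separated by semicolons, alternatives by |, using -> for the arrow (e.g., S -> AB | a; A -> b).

Unit productions: B->H.
Unit pairs (A ⇒* B via units): (B,H).
S: inherits non-unit rules of {S} → SE | j.
B: inherits non-unit rules of {B, H} → BEH | Hj | i.
E: inherits non-unit rules of {E} → BE | i | ji.
H: inherits non-unit rules of {H} → BEH | i.

S -> j | SE; B -> i | Hj | BEH; E -> i | BE | ji; H -> i | BEH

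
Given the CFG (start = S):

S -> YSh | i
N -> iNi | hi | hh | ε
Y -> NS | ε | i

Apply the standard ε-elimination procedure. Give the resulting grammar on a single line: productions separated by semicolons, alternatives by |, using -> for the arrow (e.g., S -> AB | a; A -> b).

Nullable set: {N, Y}.
S -> YSh: Y nullable, giving Sh | YSh.
Drop N -> ε.
N -> iNi: N nullable, giving iNi | ii.
Drop Y -> ε.
Y -> NS: N nullable, giving NS | S.
Unchanged (no nullable symbols): S -> i; N -> hh; N -> hi; Y -> i.

S -> i | Sh | YSh; N -> hh | hi | ii | iNi; Y -> S | i | NS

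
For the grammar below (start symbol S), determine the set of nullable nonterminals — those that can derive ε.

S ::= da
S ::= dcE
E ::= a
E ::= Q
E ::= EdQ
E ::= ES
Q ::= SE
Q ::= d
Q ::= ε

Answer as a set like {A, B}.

{E, Q}

Directly nullable (have an ε-rule): {Q}.
E is nullable via E -> Q (every symbol on the right is already known nullable).
Not nullable: S — each has a terminal in every rule's right-hand side or depends on a non-nullable symbol.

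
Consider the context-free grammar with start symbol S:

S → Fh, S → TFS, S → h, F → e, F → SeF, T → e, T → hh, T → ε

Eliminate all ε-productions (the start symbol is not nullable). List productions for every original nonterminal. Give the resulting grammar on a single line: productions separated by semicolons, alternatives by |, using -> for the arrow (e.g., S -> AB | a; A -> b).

Nullable set: {T}.
S -> TFS: T nullable, giving FS | TFS.
Drop T -> ε.
Unchanged (no nullable symbols): S -> Fh; S -> h; F -> SeF; F -> e; T -> e; T -> hh.

S -> h | FS | Fh | TFS; F -> e | SeF; T -> e | hh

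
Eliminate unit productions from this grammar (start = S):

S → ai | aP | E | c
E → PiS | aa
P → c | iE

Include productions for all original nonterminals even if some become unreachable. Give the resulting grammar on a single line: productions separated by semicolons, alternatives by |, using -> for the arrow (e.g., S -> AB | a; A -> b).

Unit productions: S->E.
Unit pairs (A ⇒* B via units): (S,E).
S: inherits non-unit rules of {E, S} → PiS | aP | aa | ai | c.
E: inherits non-unit rules of {E} → PiS | aa.
P: inherits non-unit rules of {P} → c | iE.

S -> c | aP | aa | ai | PiS; E -> aa | PiS; P -> c | iE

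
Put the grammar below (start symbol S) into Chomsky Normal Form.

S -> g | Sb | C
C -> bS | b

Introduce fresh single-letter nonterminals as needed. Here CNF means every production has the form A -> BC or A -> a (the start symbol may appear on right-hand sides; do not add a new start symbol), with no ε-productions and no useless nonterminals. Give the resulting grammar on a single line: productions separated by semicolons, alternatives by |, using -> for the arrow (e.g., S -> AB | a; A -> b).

No ε-productions.
After unit-elimination: S -> b | g | Sb | bS; C -> b | bS.
TERM: introduce A -> b and substitute in every rule of length ≥2.
Drop unreachable/unproductive: C.

S -> b | g | AS | SA; A -> b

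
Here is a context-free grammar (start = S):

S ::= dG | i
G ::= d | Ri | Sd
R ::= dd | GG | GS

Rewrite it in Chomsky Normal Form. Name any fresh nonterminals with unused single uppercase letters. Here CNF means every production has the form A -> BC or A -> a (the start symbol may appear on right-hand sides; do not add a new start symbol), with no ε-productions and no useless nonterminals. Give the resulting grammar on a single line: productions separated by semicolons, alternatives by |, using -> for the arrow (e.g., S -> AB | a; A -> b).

S -> i | BG; A -> i; B -> d; G -> d | RA | SB; R -> BB | GG | GS

No ε-productions.
No unit productions to eliminate.
TERM: introduce B -> d, A -> i and substitute in every rule of length ≥2.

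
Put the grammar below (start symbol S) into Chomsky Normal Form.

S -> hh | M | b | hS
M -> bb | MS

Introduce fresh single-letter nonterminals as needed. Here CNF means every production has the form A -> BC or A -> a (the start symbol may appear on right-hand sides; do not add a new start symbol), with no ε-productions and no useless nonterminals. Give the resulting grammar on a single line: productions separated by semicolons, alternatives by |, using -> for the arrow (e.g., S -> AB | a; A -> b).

S -> b | AA | BB | BS | MS; A -> b; B -> h; M -> AA | MS

No ε-productions.
After unit-elimination: S -> b | MS | bb | hS | hh; M -> MS | bb.
TERM: introduce A -> b, B -> h and substitute in every rule of length ≥2.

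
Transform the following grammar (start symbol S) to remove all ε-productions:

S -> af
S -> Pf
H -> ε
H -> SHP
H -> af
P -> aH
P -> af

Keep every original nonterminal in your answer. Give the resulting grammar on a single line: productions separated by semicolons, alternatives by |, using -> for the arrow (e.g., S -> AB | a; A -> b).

Nullable set: {H}.
Drop H -> ε.
H -> SHP: H nullable, giving SHP | SP.
P -> aH: H nullable, giving a | aH.
Unchanged (no nullable symbols): S -> Pf; S -> af; H -> af; P -> af.

S -> Pf | af; H -> SP | af | SHP; P -> a | aH | af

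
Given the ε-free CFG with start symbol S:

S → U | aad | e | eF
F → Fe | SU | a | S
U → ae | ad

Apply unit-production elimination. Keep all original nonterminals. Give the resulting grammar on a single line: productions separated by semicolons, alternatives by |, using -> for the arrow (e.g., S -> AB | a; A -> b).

Unit productions: F->S, S->U.
Unit pairs (A ⇒* B via units): (F,S), (F,U), (S,U).
S: inherits non-unit rules of {S, U} → aad | ad | ae | e | eF.
F: inherits non-unit rules of {F, S, U} → Fe | SU | a | aad | ad | ae | e | eF.
U: inherits non-unit rules of {U} → ad | ae.

S -> e | ad | ae | eF | aad; F -> a | e | Fe | SU | ad | ae | eF | aad; U -> ad | ae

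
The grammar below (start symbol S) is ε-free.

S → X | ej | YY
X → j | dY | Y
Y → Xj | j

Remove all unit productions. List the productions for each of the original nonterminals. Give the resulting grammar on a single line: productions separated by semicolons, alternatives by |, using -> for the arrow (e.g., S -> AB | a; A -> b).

Unit productions: S->X, X->Y.
Unit pairs (A ⇒* B via units): (S,X), (S,Y), (X,Y).
S: inherits non-unit rules of {S, X, Y} → Xj | YY | dY | ej | j.
X: inherits non-unit rules of {X, Y} → Xj | dY | j.
Y: inherits non-unit rules of {Y} → Xj | j.

S -> j | Xj | YY | dY | ej; X -> j | Xj | dY; Y -> j | Xj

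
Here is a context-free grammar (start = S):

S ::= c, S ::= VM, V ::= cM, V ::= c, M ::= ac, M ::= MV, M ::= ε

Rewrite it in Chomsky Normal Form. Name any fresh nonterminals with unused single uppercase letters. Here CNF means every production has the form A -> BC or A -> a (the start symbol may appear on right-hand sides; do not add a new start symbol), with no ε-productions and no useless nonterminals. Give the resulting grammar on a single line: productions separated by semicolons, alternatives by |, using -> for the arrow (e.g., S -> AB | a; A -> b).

Nullable: {M}; after ε-elimination: S -> V | c | VM; M -> V | MV | ac; V -> c | cM.
After unit-elimination: S -> c | VM | cM; M -> c | MV | ac | cM; V -> c | cM.
TERM: introduce A -> a, B -> c and substitute in every rule of length ≥2.

S -> c | BM | VM; A -> a; B -> c; M -> c | AB | BM | MV; V -> c | BM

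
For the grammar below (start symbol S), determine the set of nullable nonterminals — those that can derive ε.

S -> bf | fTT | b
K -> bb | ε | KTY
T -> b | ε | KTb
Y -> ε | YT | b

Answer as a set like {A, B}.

Directly nullable (have an ε-rule): {K, T, Y}.
Not nullable: S — each has a terminal in every rule's right-hand side or depends on a non-nullable symbol.

{K, T, Y}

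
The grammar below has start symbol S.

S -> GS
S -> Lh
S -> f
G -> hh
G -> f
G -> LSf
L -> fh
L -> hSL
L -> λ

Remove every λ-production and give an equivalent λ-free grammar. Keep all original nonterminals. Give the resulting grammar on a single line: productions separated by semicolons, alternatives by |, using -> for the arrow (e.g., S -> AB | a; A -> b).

S -> f | h | GS | Lh; G -> f | Sf | hh | LSf; L -> fh | hS | hSL

Nullable set: {L}.
S -> Lh: L nullable, giving Lh | h.
G -> LSf: L nullable, giving LSf | Sf.
Drop L -> λ.
L -> hSL: L nullable, giving hS | hSL.
Unchanged (no nullable symbols): S -> GS; S -> f; G -> f; G -> hh; L -> fh.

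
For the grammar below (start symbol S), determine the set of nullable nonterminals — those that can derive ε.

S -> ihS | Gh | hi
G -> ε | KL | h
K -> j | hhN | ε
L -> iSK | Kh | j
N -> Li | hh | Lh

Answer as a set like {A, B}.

{G, K}

Directly nullable (have an ε-rule): {G, K}.
Not nullable: L, N, S — each has a terminal in every rule's right-hand side or depends on a non-nullable symbol.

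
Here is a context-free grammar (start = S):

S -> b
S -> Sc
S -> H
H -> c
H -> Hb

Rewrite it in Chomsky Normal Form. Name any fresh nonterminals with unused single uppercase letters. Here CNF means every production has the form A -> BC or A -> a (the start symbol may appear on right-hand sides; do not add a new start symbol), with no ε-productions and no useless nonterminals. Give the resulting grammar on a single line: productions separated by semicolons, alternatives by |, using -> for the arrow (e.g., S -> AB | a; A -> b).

S -> b | c | HA | SB; A -> b; B -> c; H -> c | HA

No ε-productions.
After unit-elimination: S -> b | c | Hb | Sc; H -> c | Hb.
TERM: introduce A -> b, B -> c and substitute in every rule of length ≥2.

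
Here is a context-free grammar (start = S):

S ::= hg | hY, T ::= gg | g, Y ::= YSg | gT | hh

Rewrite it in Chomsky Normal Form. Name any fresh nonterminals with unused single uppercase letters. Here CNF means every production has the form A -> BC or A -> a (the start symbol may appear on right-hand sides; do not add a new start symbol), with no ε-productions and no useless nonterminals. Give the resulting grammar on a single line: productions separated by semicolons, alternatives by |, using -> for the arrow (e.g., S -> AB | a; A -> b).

S -> AB | AY; A -> h; B -> g; C -> SB; T -> g | BB; Y -> AA | BT | YC

No ε-productions.
No unit productions to eliminate.
TERM: introduce B -> g, A -> h and substitute in every rule of length ≥2.
BIN: Y -> YSB becomes Y -> YC, C -> SB.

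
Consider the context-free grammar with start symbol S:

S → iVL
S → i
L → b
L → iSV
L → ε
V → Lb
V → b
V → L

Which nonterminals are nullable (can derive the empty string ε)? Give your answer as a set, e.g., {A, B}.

Directly nullable (have an ε-rule): {L}.
V is nullable via V -> L (every symbol on the right is already known nullable).
Not nullable: S — each has a terminal in every rule's right-hand side or depends on a non-nullable symbol.

{L, V}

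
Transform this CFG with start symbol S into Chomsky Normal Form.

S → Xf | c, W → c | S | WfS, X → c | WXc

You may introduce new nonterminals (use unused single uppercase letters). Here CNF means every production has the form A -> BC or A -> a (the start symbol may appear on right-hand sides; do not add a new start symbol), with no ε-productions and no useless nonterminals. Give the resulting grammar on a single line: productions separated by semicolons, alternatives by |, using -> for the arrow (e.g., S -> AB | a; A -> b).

S -> c | XA; A -> f; B -> c; C -> AS; D -> XB; W -> c | WC | XA; X -> c | WD

No ε-productions.
After unit-elimination: S -> c | Xf; W -> c | Xf | WfS; X -> c | WXc.
TERM: introduce B -> c, A -> f and substitute in every rule of length ≥2.
BIN: W -> WAS becomes W -> WC, C -> AS; X -> WXB becomes X -> WD, D -> XB.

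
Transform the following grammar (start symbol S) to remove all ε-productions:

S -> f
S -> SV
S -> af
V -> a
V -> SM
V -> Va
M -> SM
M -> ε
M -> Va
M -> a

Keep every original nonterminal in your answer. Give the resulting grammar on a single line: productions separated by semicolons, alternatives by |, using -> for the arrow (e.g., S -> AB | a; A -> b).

S -> f | SV | af; M -> S | a | SM | Va; V -> S | a | SM | Va

Nullable set: {M}.
Drop M -> ε.
M -> SM: M nullable, giving S | SM.
V -> SM: M nullable, giving S | SM.
Unchanged (no nullable symbols): S -> SV; S -> af; S -> f; M -> Va; M -> a; V -> Va; V -> a.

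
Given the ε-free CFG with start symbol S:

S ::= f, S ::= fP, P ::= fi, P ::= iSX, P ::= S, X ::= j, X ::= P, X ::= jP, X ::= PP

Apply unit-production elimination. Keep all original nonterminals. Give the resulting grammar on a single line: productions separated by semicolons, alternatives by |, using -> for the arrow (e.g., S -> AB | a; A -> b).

Unit productions: P->S, X->P.
Unit pairs (A ⇒* B via units): (P,S), (X,P), (X,S).
S: inherits non-unit rules of {S} → f | fP.
P: inherits non-unit rules of {P, S} → f | fP | fi | iSX.
X: inherits non-unit rules of {P, S, X} → PP | f | fP | fi | iSX | j | jP.

S -> f | fP; P -> f | fP | fi | iSX; X -> f | j | PP | fP | fi | jP | iSX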